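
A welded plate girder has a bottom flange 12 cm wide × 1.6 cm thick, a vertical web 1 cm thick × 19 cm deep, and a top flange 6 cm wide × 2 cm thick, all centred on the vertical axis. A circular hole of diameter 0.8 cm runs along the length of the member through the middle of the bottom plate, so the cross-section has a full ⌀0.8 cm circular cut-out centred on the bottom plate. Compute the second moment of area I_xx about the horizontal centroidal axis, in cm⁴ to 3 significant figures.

Treat the section as a set of non-overlapping primitives; coordinates are from the bounding-box lower-left.
Bottom plate: 12 × 1.6, A = 19.2 cm², y = 0.8 cm, Ī = 4.096 cm⁴.
Web plate: 1 × 19, A = 19 cm², y = 11.1 cm, Ī = 571.58 cm⁴.
Top plate: 6 × 2, A = 12 cm², y = 21.6 cm, Ī = 4 cm⁴.
Hole (subtracted): ⌀0.8, A = 0.50265 cm², y = 0.8 cm, Ī = 0.020106 cm⁴.
Centroid: ȳ = ΣA·y / ΣA = 9.7602 cm.
Transfer each piece to the horizontal centroidal axis using Ī + A·d² with d = y − 9.7602:
  bottom plate: d = -8.9602 cm → contributes +1545.6 cm⁴
  web plate: d = 1.3398 cm → contributes +605.69 cm⁴
  top plate: d = 11.84 cm → contributes +1686.2 cm⁴
  hole: d = -8.9602 cm → contributes −40.376 cm⁴
Total I = 3797.1 cm⁴.

I_xx ≈ 3800 cm⁴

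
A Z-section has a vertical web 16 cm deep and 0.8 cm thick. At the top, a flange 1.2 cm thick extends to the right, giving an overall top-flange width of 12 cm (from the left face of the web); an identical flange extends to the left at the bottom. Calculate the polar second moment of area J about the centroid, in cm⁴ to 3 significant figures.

J ≈ 3000 cm⁴

Decompose the section into non-overlapping parts with the origin at the bottom-left of its bounding rectangle.
Web: 0.8 × 16, A = 12.8 cm², y = 8 cm, Ī = 273.07 cm⁴.
Top flange (beyond web): 11.2 × 1.2, A = 13.44 cm², y = 15.4 cm, Ī = 1.6128 cm⁴.
Bottom flange (beyond web): 11.2 × 1.2, A = 13.44 cm², y = 0.6 cm, Ī = 1.6128 cm⁴.
Centroid: ȳ = ΣA·y / ΣA = 8 cm.
Transfer each piece to the centroidal x-axis using Ī + A·d² with d = y − 8:
  web: d = 0 cm → contributes +273.07 cm⁴
  top flange (beyond web): d = 7.4 cm → contributes +737.59 cm⁴
  bottom flange (beyond web): d = -7.4 cm → contributes +737.59 cm⁴
Total I = 1748.2 cm⁴.
For the y-axis: x̄ = 11.6 cm.
Repeating about the centroidal y-axis gives I_y = 1249.3 cm⁴.
Polar second moment: J = I_x + I_y = 2997.6 cm⁴.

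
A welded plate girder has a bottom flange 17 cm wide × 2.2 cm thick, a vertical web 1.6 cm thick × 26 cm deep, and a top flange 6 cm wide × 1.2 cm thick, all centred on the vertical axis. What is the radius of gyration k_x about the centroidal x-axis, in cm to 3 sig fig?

Treat the section as a set of non-overlapping primitives; coordinates are from the bounding-box lower-left.
Bottom plate: 17 × 2.2, A = 37.4 cm², y = 1.1 cm, Ī = 15.085 cm⁴.
Web plate: 1.6 × 26, A = 41.6 cm², y = 15.2 cm, Ī = 2343.5 cm⁴.
Top plate: 6 × 1.2, A = 7.2 cm², y = 28.8 cm, Ī = 0.864 cm⁴.
Centroid: ȳ = ΣA·y / ΣA = 10.218 cm.
Transfer each piece to the centroidal x-axis using Ī + A·d² with d = y − 10.218:
  bottom plate: d = -9.1183 cm → contributes +3124.7 cm⁴
  web plate: d = 4.9817 cm → contributes +3375.9 cm⁴
  top plate: d = 18.582 cm → contributes +2486.9 cm⁴
Total I = 8987.4 cm⁴.
Radius of gyration: k = √(I/A) = √(8987.4 / 86.2) = 10.211 cm.

k_x ≈ 10.2 cm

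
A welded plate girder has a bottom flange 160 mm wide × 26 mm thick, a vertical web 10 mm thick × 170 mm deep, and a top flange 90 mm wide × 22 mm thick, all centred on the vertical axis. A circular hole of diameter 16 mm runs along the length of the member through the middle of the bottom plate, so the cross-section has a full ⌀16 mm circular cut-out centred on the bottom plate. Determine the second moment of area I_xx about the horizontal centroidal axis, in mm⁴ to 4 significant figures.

I_xx ≈ 5.555 × 10⁷ mm⁴

Split into non-overlapping primitives; take the origin at the lower-left of the bounding box.
Bottom plate: 160 × 26, A = 4 160 mm², y = 13 mm, Ī = 234 347 mm⁴.
Web plate: 10 × 170, A = 1 700 mm², y = 111 mm, Ī = 4 094 167 mm⁴.
Top plate: 90 × 22, A = 1 980 mm², y = 207 mm, Ī = 79 860 mm⁴.
Hole (subtracted): ⌀16, A = 201.062 mm², y = 13 mm, Ī = 3216.99 mm⁴.
Centroid: ȳ = ΣA·y / ΣA = 85.0938 mm.
Transfer each piece to the horizontal centroidal axis using Ī + A·d² with d = y − 85.0938:
  bottom plate: d = -72.0938 mm → contributes +21 856 007 mm⁴
  web plate: d = 25.9062 mm → contributes +5 235 091 mm⁴
  top plate: d = 121.906 mm → contributes +29 504 885 mm⁴
  hole: d = -72.0938 mm → contributes −1 048 239 mm⁴
Total I = 55 547 744 mm⁴.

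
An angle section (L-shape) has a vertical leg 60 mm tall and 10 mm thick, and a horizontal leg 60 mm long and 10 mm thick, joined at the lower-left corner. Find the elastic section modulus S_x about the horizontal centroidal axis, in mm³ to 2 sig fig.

Decompose the section into non-overlapping parts with the origin at the bottom-left of its bounding rectangle.
Vertical leg: 10 × 60, A = 600 mm², y = 30 mm, Ī = 180 000 mm⁴.
Horizontal leg (remainder): 50 × 10, A = 500 mm², y = 5 mm, Ī = 4 167 mm⁴.
Centroid: ȳ = ΣA·y / ΣA = 18.64 mm.
Transfer each piece to the horizontal centroidal axis using Ī + A·d² with d = y − 18.64:
  vertical leg: d = 11.36 mm → contributes +257 479 mm⁴
  horizontal leg (remainder): d = -13.64 mm → contributes +97 142 mm⁴
Total I = 354 621 mm⁴.
Extreme fibre distance c = 41.36 mm; S = I/c = 8 573 mm³.

S_x ≈ 8600 mm³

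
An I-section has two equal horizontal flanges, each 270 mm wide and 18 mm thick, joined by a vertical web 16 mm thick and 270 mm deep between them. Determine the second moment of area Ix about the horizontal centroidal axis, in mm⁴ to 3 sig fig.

Ix ≈ 2.28 × 10⁸ mm⁴

Treat the section as a set of non-overlapping primitives; coordinates are from the bounding-box lower-left.
Bottom flange: 270 × 18, A = 4 860 mm², y = 9 mm, Ī = 131 220 mm⁴.
Web: 16 × 270, A = 4 320 mm², y = 153 mm, Ī = 26 244 000 mm⁴.
Top flange: 270 × 18, A = 4 860 mm², y = 297 mm, Ī = 131 220 mm⁴.
By symmetry the centroid is at mid-height, ȳ = 153 mm.
Transfer each piece to the horizontal centroidal axis using Ī + A·d² with d = y − 153:
  bottom flange: d = -144 mm → contributes +100 908 180 mm⁴
  web: d = 0 mm → contributes +26 244 000 mm⁴
  top flange: d = 144 mm → contributes +100 908 180 mm⁴
Total I = 228 060 360 mm⁴.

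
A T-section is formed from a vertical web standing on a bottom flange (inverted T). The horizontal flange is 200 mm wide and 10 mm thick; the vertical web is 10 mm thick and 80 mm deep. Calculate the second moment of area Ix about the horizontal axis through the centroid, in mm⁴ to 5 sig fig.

Decompose the section into non-overlapping parts with the origin at the bottom-left of its bounding rectangle.
Flange: 200 × 10, A = 2 000 mm², y = 5 mm, Ī = 16666.67 mm⁴.
Web: 10 × 80, A = 800 mm², y = 50 mm, Ī = 426666.7 mm⁴.
Centroid: ȳ = ΣA·y / ΣA = 17.85714 mm.
Transfer each piece to the horizontal axis through the centroid using Ī + A·d² with d = y − 17.85714:
  flange: d = -12.85714 mm → contributes +347278.9 mm⁴
  web: d = 32.14286 mm → contributes +1 253 197 mm⁴
Total I = 1 600 476 mm⁴.

Ix ≈ 1.6005 × 10⁶ mm⁴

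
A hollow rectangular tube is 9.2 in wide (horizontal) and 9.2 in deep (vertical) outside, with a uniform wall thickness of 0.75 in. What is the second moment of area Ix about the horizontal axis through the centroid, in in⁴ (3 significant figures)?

Decompose the section into non-overlapping parts with the origin at the bottom-left of its bounding rectangle.
Outer rectangle: 9.2 × 9.2, A = 84.64 in², y = 4.6 in, Ī = 596.99 in⁴.
Inner void (subtracted): 7.7 × 7.7, A = 59.29 in², y = 4.6 in, Ī = 292.94 in⁴.
By symmetry the centroid is at mid-height, ȳ = 4.6 in.
All pieces are centred on the horizontal axis through the centroid, so I = ΣĪ (holes subtracted) = 304.05 in⁴.

Ix ≈ 304 in⁴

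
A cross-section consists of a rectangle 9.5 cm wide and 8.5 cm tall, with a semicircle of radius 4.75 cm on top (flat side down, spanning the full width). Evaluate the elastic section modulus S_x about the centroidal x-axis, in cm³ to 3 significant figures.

Break the section into simple shapes (no overlaps), measuring from the bottom-left corner of the bounding box.
Rectangular body: 9.5 × 8.5, A = 80.75 cm², y = 4.25 cm, Ī = 486.18 cm⁴.
Semicircular cap: semicircle r = 4.75, A = 35.441 cm², y = 10.516 cm, Ī = 55.874 cm⁴.
Centroid: ȳ = ΣA·y / ΣA = 6.1613 cm.
Transfer each piece to the centroidal x-axis using Ī + A·d² with d = y − 6.1613:
  rectangular body: d = -1.9113 cm → contributes +781.16 cm⁴
  semicircular cap: d = 4.3547 cm → contributes +727.96 cm⁴
Total I = 1509.1 cm⁴.
Extreme fibre distance c = 7.0887 cm; S = I/c = 212.89 cm³.

S_x ≈ 213 cm³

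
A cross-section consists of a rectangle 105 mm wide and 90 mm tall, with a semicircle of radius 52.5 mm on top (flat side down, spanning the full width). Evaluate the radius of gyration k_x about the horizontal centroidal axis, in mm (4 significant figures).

Treat the section as a set of non-overlapping primitives; coordinates are from the bounding-box lower-left.
Rectangular body: 105 × 90, A = 9 450 mm², y = 45 mm, Ī = 6 378 750 mm⁴.
Semicircular cap: semicircle r = 52.5, A = 4329.51 mm², y = 112.282 mm, Ī = 833 814 mm⁴.
Centroid: ȳ = ΣA·y / ΣA = 66.1398 mm.
Transfer each piece to the horizontal centroidal axis using Ī + A·d² with d = y − 66.1398:
  rectangular body: d = -21.1398 mm → contributes +10 601 887 mm⁴
  semicircular cap: d = 46.1419 mm → contributes +10 051 641 mm⁴
Total I = 20 653 528 mm⁴.
Radius of gyration: k = √(I/A) = √(20 653 528 / 13779.5) = 38.7151 mm.

k_x ≈ 38.72 mm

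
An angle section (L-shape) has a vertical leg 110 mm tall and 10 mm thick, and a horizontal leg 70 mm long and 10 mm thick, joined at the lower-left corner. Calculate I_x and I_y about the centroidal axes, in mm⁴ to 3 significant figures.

I_x ≈ 2.08 × 10⁶ mm⁴, I_y ≈ 6.65 × 10⁵ mm⁴

Treat the section as a set of non-overlapping primitives; coordinates are from the bounding-box lower-left.
Vertical leg: 10 × 110, A = 1 100 mm², y = 55 mm, Ī = 1 109 167 mm⁴.
Horizontal leg (remainder): 60 × 10, A = 600 mm², y = 5 mm, Ī = 5 000 mm⁴.
Centroid: ȳ = ΣA·y / ΣA = 37.353 mm.
Transfer each piece to the centroidal x-axis using Ī + A·d² with d = y − 37.353:
  vertical leg: d = 17.647 mm → contributes +1 451 727 mm⁴
  horizontal leg (remainder): d = -32.353 mm → contributes +633 028 mm⁴
Total I = 2 084 755 mm⁴.
For the y-axis: x̄ = 17.353 mm.
Repeating about the centroidal y-axis gives I_y = 664 755 mm⁴.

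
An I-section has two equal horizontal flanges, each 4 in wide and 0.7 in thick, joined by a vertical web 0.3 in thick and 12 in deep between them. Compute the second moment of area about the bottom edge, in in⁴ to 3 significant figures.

I_base ≈ 682 in⁴

Treat the section as a set of non-overlapping primitives; coordinates are from the bounding-box lower-left.
Bottom flange: 4 × 0.7, A = 2.8 in², y = 0.35 in, Ī = 0.11433 in⁴.
Web: 0.3 × 12, A = 3.6 in², y = 6.7 in, Ī = 43.2 in⁴.
Top flange: 4 × 0.7, A = 2.8 in², y = 13.05 in, Ī = 0.11433 in⁴.
Transfer each piece to a horizontal axis along the bottom face using Ī + A·d² with d = y − 0:
  bottom flange: d = 0.35 in → contributes +0.45733 in⁴
  web: d = 6.7 in → contributes +204.8 in⁴
  top flange: d = 13.05 in → contributes +476.96 in⁴
Total I = 682.22 in⁴.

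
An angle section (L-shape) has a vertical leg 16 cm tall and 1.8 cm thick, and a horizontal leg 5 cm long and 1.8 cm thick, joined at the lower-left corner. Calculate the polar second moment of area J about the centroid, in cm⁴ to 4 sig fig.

Decompose the section into non-overlapping parts with the origin at the bottom-left of its bounding rectangle.
Vertical leg: 1.8 × 16, A = 28.8 cm², y = 8 cm, Ī = 614.4 cm⁴.
Horizontal leg (remainder): 3.2 × 1.8, A = 5.76 cm², y = 0.9 cm, Ī = 1.5552 cm⁴.
Centroid: ȳ = ΣA·y / ΣA = 6.81667 cm.
Transfer each piece to the centroidal x-axis using Ī + A·d² with d = y − 6.81667:
  vertical leg: d = 1.18333 cm → contributes +654.728 cm⁴
  horizontal leg (remainder): d = -5.91667 cm → contributes +203.195 cm⁴
Total I = 857.923 cm⁴.
For the y-axis: x̄ = 1.31667 cm.
Repeating about the centroidal y-axis gives I_y = 42.6912 cm⁴.
Polar second moment: J = I_x + I_y = 900.614 cm⁴.

J ≈ 900.6 cm⁴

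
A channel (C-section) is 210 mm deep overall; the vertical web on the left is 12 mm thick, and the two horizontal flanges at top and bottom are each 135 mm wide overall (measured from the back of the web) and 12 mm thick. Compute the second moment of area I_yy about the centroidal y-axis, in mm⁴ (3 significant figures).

I_yy ≈ 9.95 × 10⁶ mm⁴

Break the section into simple shapes (no overlaps), measuring from the bottom-left corner of the bounding box.
Web: 12 × 210, A = 2 520 mm², x = 6 mm, Ī = 30 240 mm⁴.
Top flange (beyond web): 123 × 12, A = 1 476 mm², x = 73.5 mm, Ī = 1 860 867 mm⁴.
Bottom flange (beyond web): 123 × 12, A = 1 476 mm², x = 73.5 mm, Ī = 1 860 867 mm⁴.
Centroid: x̄ = ΣA·x / ΣA = 42.414 mm.
Transfer each piece to the centroidal y-axis using Ī + A·d² with d = x − 42.414:
  web: d = -36.414 mm → contributes +3 371 795 mm⁴
  top flange (beyond web): d = 31.086 mm → contributes +3 287 140 mm⁴
  bottom flange (beyond web): d = 31.086 mm → contributes +3 287 140 mm⁴
Total I = 9 946 076 mm⁴.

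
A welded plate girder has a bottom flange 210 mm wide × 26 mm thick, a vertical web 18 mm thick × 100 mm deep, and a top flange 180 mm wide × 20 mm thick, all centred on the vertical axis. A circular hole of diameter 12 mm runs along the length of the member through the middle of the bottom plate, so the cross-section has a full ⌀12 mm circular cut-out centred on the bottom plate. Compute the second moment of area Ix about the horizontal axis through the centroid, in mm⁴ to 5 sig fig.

Split into non-overlapping primitives; take the origin at the lower-left of the bounding box.
Bottom plate: 210 × 26, A = 5 460 mm², y = 13 mm, Ī = 307 580 mm⁴.
Web plate: 18 × 100, A = 1 800 mm², y = 76 mm, Ī = 1 500 000 mm⁴.
Top plate: 180 × 20, A = 3 600 mm², y = 136 mm, Ī = 120 000 mm⁴.
Hole (subtracted): ⌀12, A = 113.0973 mm², y = 13 mm, Ī = 1017.876 mm⁴.
Centroid: ȳ = ΣA·y / ΣA = 64.75445 mm.
Transfer each piece to the horizontal axis through the centroid using Ī + A·d² with d = y − 64.75445:
  bottom plate: d = -51.75445 mm → contributes +14 932 314 mm⁴
  web plate: d = 11.24555 mm → contributes +1 727 632 mm⁴
  top plate: d = 71.24555 mm → contributes +18 393 344 mm⁴
  hole: d = -51.75445 mm → contributes −303951.7 mm⁴
Total I = 34 749 339 mm⁴.

Ix ≈ 3.4749 × 10⁷ mm⁴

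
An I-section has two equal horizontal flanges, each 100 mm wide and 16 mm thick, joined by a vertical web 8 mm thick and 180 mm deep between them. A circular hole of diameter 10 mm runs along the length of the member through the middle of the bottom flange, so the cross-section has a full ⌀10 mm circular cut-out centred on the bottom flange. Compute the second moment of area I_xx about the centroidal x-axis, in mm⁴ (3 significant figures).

I_xx ≈ 3.39 × 10⁷ mm⁴

Decompose the section into non-overlapping parts with the origin at the bottom-left of its bounding rectangle.
Bottom flange: 100 × 16, A = 1 600 mm², y = 8 mm, Ī = 34 133 mm⁴.
Web: 8 × 180, A = 1 440 mm², y = 106 mm, Ī = 3 888 000 mm⁴.
Top flange: 100 × 16, A = 1 600 mm², y = 204 mm, Ī = 34 133 mm⁴.
Hole (subtracted): ⌀10, A = 78.54 mm², y = 8 mm, Ī = 490.87 mm⁴.
Centroid: ȳ = ΣA·y / ΣA = 107.69 mm.
Transfer each piece to the centroidal x-axis using Ī + A·d² with d = y − 107.69:
  bottom flange: d = -99.687 mm → contributes +15 934 250 mm⁴
  web: d = -1.6874 mm → contributes +3 892 100 mm⁴
  top flange: d = 96.313 mm → contributes +14 875 928 mm⁴
  hole: d = -99.687 mm → contributes −780 986 mm⁴
Total I = 33 921 292 mm⁴.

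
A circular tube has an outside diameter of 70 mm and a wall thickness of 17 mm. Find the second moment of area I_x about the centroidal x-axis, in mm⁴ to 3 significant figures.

I_x ≈ 1.10 × 10⁶ mm⁴

Treat the section as a set of non-overlapping primitives; coordinates are from the bounding-box lower-left.
Outer circle: ⌀70, A = 3848.5 mm², y = 35 mm, Ī = 1 178 588 mm⁴.
Bore (subtracted): ⌀36, A = 1017.9 mm², y = 35 mm, Ī = 82 448 mm⁴.
By symmetry the centroid is at mid-height, ȳ = 35 mm.
All pieces are centred on the centroidal x-axis, so I = ΣĪ (holes subtracted) = 1 096 140 mm⁴.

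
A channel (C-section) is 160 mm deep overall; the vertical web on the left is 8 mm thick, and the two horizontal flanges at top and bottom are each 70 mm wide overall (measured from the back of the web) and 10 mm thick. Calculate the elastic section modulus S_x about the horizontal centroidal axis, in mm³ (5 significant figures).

Split into non-overlapping primitives; take the origin at the lower-left of the bounding box.
Web: 8 × 160, A = 1 280 mm², y = 80 mm, Ī = 2 730 667 mm⁴.
Top flange (beyond web): 62 × 10, A = 620 mm², y = 155 mm, Ī = 5166.667 mm⁴.
Bottom flange (beyond web): 62 × 10, A = 620 mm², y = 5 mm, Ī = 5166.667 mm⁴.
By symmetry the centroid is at mid-height, ȳ = 80 mm.
Transfer each piece to the horizontal centroidal axis using Ī + A·d² with d = y − 80:
  web: d = 0 mm → contributes +2 730 667 mm⁴
  top flange (beyond web): d = 75 mm → contributes +3 492 667 mm⁴
  bottom flange (beyond web): d = -75 mm → contributes +3 492 667 mm⁴
Total I = 9 716 000 mm⁴.
Extreme fibre distance c = 80 mm; S = I/c = 121 450 mm³.

S_x ≈ 1.2145 × 10⁵ mm³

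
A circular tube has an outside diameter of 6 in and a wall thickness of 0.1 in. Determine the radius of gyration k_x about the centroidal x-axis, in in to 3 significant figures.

k_x ≈ 2.09 in

Treat the section as a set of non-overlapping primitives; coordinates are from the bounding-box lower-left.
Outer circle: ⌀6, A = 28.274 in², y = 3 in, Ī = 63.617 in⁴.
Bore (subtracted): ⌀5.8, A = 26.421 in², y = 3 in, Ī = 55.55 in⁴.
By symmetry the centroid is at mid-height, ȳ = 3 in.
All pieces are centred on the centroidal x-axis, so I = ΣĪ (holes subtracted) = 8.0675 in⁴.
Radius of gyration: k = √(I/A) = √(8.0675 / 1.8535) = 2.0863 in.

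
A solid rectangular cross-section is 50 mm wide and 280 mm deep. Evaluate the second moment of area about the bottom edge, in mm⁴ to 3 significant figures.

I_base ≈ 3.66 × 10⁸ mm⁴

The section: 50 × 280, A = 14 000 mm², y = 140 mm, Ī = 91 466 667 mm⁴.
Transfer it to the base of the section using Ī + A·d² with d = y − 0:
  the section: d = 140 mm → contributes +365 866 667 mm⁴
Total I = 365 866 667 mm⁴.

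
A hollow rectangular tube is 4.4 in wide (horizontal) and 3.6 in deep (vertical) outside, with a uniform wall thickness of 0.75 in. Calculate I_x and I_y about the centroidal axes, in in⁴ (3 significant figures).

I_x ≈ 14.9 in⁴, I_y ≈ 21.3 in⁴

Break the section into simple shapes (no overlaps), measuring from the bottom-left corner of the bounding box.
Outer rectangle: 4.4 × 3.6, A = 15.84 in², y = 1.8 in, Ī = 17.107 in⁴.
Inner void (subtracted): 2.9 × 2.1, A = 6.09 in², y = 1.8 in, Ī = 2.2381 in⁴.
By symmetry the centroid is at mid-height, ȳ = 1.8 in.
All pieces are centred on the centroidal x-axis, so I = ΣĪ (holes subtracted) = 14.869 in⁴.
Repeating about the centroidal y-axis gives I_y = 21.287 in⁴.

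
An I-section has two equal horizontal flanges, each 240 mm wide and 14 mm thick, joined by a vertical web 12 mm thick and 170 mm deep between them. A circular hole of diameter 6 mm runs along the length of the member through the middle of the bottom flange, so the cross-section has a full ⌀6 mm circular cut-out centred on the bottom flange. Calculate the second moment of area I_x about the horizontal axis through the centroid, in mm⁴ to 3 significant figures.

Break the section into simple shapes (no overlaps), measuring from the bottom-left corner of the bounding box.
Bottom flange: 240 × 14, A = 3 360 mm², y = 7 mm, Ī = 54 880 mm⁴.
Web: 12 × 170, A = 2 040 mm², y = 99 mm, Ī = 4 913 000 mm⁴.
Top flange: 240 × 14, A = 3 360 mm², y = 191 mm, Ī = 54 880 mm⁴.
Hole (subtracted): ⌀6, A = 28.274 mm², y = 7 mm, Ī = 63.617 mm⁴.
Centroid: ȳ = ΣA·y / ΣA = 99.298 mm.
Transfer each piece to the horizontal axis through the centroid using Ī + A·d² with d = y − 99.298:
  bottom flange: d = -92.298 mm → contributes +28 678 396 mm⁴
  web: d = -0.29791 mm → contributes +4 913 181 mm⁴
  top flange: d = 91.702 mm → contributes +28 310 040 mm⁴
  hole: d = -92.298 mm → contributes −240 930 mm⁴
Total I = 61 660 687 mm⁴.

I_x ≈ 6.17 × 10⁷ mm⁴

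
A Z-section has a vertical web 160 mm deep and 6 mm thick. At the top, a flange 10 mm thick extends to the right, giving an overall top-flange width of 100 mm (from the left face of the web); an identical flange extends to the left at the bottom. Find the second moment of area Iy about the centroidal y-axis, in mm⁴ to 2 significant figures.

Split into non-overlapping primitives; take the origin at the lower-left of the bounding box.
Web: 6 × 160, A = 960 mm², x = 97 mm, Ī = 2 880 mm⁴.
Top flange (beyond web): 94 × 10, A = 940 mm², x = 147 mm, Ī = 692 153 mm⁴.
Bottom flange (beyond web): 94 × 10, A = 940 mm², x = 47 mm, Ī = 692 153 mm⁴.
Centroid: x̄ = ΣA·x / ΣA = 97 mm.
Transfer each piece to the centroidal y-axis using Ī + A·d² with d = x − 97:
  web: d = 0 mm → contributes +2 880 mm⁴
  top flange (beyond web): d = 50 mm → contributes +3 042 153 mm⁴
  bottom flange (beyond web): d = -50 mm → contributes +3 042 153 mm⁴
Total I = 6 087 187 mm⁴.

Iy ≈ 6.1 × 10⁶ mm⁴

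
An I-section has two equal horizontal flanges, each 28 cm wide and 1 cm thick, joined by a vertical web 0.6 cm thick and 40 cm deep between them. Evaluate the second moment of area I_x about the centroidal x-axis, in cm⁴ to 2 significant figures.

I_x ≈ 2.7 × 10⁴ cm⁴

Decompose the section into non-overlapping parts with the origin at the bottom-left of its bounding rectangle.
Bottom flange: 28 × 1, A = 28 cm², y = 0.5 cm, Ī = 2.333 cm⁴.
Web: 0.6 × 40, A = 24 cm², y = 21 cm, Ī = 3 200 cm⁴.
Top flange: 28 × 1, A = 28 cm², y = 41.5 cm, Ī = 2.333 cm⁴.
By symmetry the centroid is at mid-height, ȳ = 21 cm.
Transfer each piece to the centroidal x-axis using Ī + A·d² with d = y − 21:
  bottom flange: d = -20.5 cm → contributes +11 769 cm⁴
  web: d = 0 cm → contributes +3 200 cm⁴
  top flange: d = 20.5 cm → contributes +11 769 cm⁴
Total I = 26 739 cm⁴.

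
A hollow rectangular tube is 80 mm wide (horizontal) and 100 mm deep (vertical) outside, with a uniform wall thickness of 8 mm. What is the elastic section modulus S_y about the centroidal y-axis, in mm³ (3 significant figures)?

S_y ≈ 6.08 × 10⁴ mm³

Break the section into simple shapes (no overlaps), measuring from the bottom-left corner of the bounding box.
Outer rectangle: 80 × 100, A = 8 000 mm², x = 40 mm, Ī = 4 266 667 mm⁴.
Inner void (subtracted): 64 × 84, A = 5 376 mm², x = 40 mm, Ī = 1 835 008 mm⁴.
By symmetry the centroid is at mid-width, x̄ = 40 mm.
All pieces are centred on the centroidal y-axis, so I = ΣĪ (holes subtracted) = 2 431 659 mm⁴.
Extreme fibre distance c = 40 mm; S = I/c = 60 791 mm³.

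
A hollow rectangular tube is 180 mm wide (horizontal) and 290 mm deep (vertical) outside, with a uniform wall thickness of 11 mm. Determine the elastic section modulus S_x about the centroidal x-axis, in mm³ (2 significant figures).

Decompose the section into non-overlapping parts with the origin at the bottom-left of its bounding rectangle.
Outer rectangle: 180 × 290, A = 52 200 mm², y = 145 mm, Ī = 365 835 000 mm⁴.
Inner void (subtracted): 158 × 268, A = 42 344 mm², y = 145 mm, Ī = 253 442 955 mm⁴.
By symmetry the centroid is at mid-height, ȳ = 145 mm.
All pieces are centred on the centroidal x-axis, so I = ΣĪ (holes subtracted) = 112 392 045 mm⁴.
Extreme fibre distance c = 145 mm; S = I/c = 775 118 mm³.

S_x ≈ 7.8 × 10⁵ mm³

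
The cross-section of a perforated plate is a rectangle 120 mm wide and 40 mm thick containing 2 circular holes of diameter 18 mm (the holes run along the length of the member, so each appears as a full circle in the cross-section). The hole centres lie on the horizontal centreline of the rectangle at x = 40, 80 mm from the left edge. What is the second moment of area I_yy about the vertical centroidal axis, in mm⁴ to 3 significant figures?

Treat the section as a set of non-overlapping primitives; coordinates are from the bounding-box lower-left.
Plate: 120 × 40, A = 4 800 mm², x = 60 mm, Ī = 5 760 000 mm⁴.
Hole 1 (subtracted): ⌀18, A = 254.47 mm², x = 40 mm, Ī = 5 153 mm⁴.
Hole 2 (subtracted): ⌀18, A = 254.47 mm², x = 80 mm, Ī = 5 153 mm⁴.
By symmetry the centroid is at mid-width, x̄ = 60 mm.
Transfer each piece to the vertical centroidal axis using Ī + A·d² with d = x − 60:
  plate: d = 0 mm → contributes +5 760 000 mm⁴
  hole 1: d = -20 mm → contributes −106 941 mm⁴
  hole 2: d = 20 mm → contributes −106 941 mm⁴
Total I = 5 546 119 mm⁴.

I_yy ≈ 5.55 × 10⁶ mm⁴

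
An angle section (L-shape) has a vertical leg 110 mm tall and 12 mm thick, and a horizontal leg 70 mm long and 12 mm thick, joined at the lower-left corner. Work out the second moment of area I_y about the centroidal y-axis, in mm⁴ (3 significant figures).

I_y ≈ 7.69 × 10⁵ mm⁴

Treat the section as a set of non-overlapping primitives; coordinates are from the bounding-box lower-left.
Vertical leg: 12 × 110, A = 1 320 mm², x = 6 mm, Ī = 15 840 mm⁴.
Horizontal leg (remainder): 58 × 12, A = 696 mm², x = 41 mm, Ī = 195 112 mm⁴.
Centroid: x̄ = ΣA·x / ΣA = 18.083 mm.
Transfer each piece to the centroidal y-axis using Ī + A·d² with d = x − 18.083:
  vertical leg: d = -12.083 mm → contributes +208 569 mm⁴
  horizontal leg (remainder): d = 22.917 mm → contributes +560 633 mm⁴
Total I = 769 202 mm⁴.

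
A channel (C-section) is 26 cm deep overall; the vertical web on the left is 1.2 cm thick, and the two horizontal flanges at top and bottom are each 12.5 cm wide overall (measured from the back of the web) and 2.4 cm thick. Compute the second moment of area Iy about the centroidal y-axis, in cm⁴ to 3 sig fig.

Decompose the section into non-overlapping parts with the origin at the bottom-left of its bounding rectangle.
Web: 1.2 × 26, A = 31.2 cm², x = 0.6 cm, Ī = 3.744 cm⁴.
Top flange (beyond web): 11.3 × 2.4, A = 27.12 cm², x = 6.85 cm, Ī = 288.58 cm⁴.
Bottom flange (beyond web): 11.3 × 2.4, A = 27.12 cm², x = 6.85 cm, Ī = 288.58 cm⁴.
Centroid: x̄ = ΣA·x / ΣA = 4.5677 cm.
Transfer each piece to the centroidal y-axis using Ī + A·d² with d = x − 4.5677:
  web: d = -3.9677 cm → contributes +494.91 cm⁴
  top flange (beyond web): d = 2.2823 cm → contributes +429.85 cm⁴
  bottom flange (beyond web): d = 2.2823 cm → contributes +429.85 cm⁴
Total I = 1354.6 cm⁴.

Iy ≈ 1350 cm⁴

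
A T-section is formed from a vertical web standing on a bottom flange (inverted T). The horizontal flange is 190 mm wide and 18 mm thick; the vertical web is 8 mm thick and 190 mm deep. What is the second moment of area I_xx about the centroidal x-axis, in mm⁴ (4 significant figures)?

Treat the section as a set of non-overlapping primitives; coordinates are from the bounding-box lower-left.
Flange: 190 × 18, A = 3 420 mm², y = 9 mm, Ī = 92 340 mm⁴.
Web: 8 × 190, A = 1 520 mm², y = 113 mm, Ī = 4 572 667 mm⁴.
Centroid: ȳ = ΣA·y / ΣA = 41 mm.
Transfer each piece to the centroidal x-axis using Ī + A·d² with d = y − 41:
  flange: d = -32 mm → contributes +3 594 420 mm⁴
  web: d = 72 mm → contributes +12 452 347 mm⁴
Total I = 16 046 767 mm⁴.

I_xx ≈ 1.605 × 10⁷ mm⁴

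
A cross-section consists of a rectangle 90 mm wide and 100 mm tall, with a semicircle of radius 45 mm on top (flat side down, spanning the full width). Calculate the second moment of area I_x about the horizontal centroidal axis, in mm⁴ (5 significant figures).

Decompose the section into non-overlapping parts with the origin at the bottom-left of its bounding rectangle.
Rectangular body: 90 × 100, A = 9 000 mm², y = 50 mm, Ī = 7 500 000 mm⁴.
Semicircular cap: semicircle r = 45, A = 3180.863 mm², y = 119.0986 mm, Ī = 450072.1 mm⁴.
Centroid: ȳ = ΣA·y / ΣA = 68.04413 mm.
Transfer each piece to the horizontal centroidal axis using Ī + A·d² with d = y − 68.04413:
  rectangular body: d = -18.04413 mm → contributes +10 430 317 mm⁴
  semicircular cap: d = 51.05446 mm → contributes +8 741 174 mm⁴
Total I = 19 171 491 mm⁴.

I_x ≈ 1.9171 × 10⁷ mm⁴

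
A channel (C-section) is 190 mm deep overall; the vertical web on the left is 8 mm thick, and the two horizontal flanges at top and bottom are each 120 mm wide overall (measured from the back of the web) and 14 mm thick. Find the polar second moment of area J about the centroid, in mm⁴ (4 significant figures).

Break the section into simple shapes (no overlaps), measuring from the bottom-left corner of the bounding box.
Web: 8 × 190, A = 1 520 mm², y = 95 mm, Ī = 4 572 667 mm⁴.
Top flange (beyond web): 112 × 14, A = 1 568 mm², y = 183 mm, Ī = 25610.7 mm⁴.
Bottom flange (beyond web): 112 × 14, A = 1 568 mm², y = 7 mm, Ī = 25610.7 mm⁴.
By symmetry the centroid is at mid-height, ȳ = 95 mm.
Transfer each piece to the centroidal x-axis using Ī + A·d² with d = y − 95:
  web: d = 0 mm → contributes +4 572 667 mm⁴
  top flange (beyond web): d = 88 mm → contributes +12 168 203 mm⁴
  bottom flange (beyond web): d = -88 mm → contributes +12 168 203 mm⁴
Total I = 28 909 072 mm⁴.
For the y-axis: x̄ = 44.4124 mm.
Repeating about the centroidal y-axis gives I_y = 6 971 880 mm⁴.
Polar second moment: J = I_x + I_y = 35 880 952 mm⁴.

J ≈ 3.588 × 10⁷ mm⁴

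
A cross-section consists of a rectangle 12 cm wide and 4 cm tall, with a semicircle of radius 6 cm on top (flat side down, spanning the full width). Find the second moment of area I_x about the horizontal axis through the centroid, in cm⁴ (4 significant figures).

I_x ≈ 742.9 cm⁴

Treat the section as a set of non-overlapping primitives; coordinates are from the bounding-box lower-left.
Rectangular body: 12 × 4, A = 48 cm², y = 2 cm, Ī = 64 cm⁴.
Semicircular cap: semicircle r = 6, A = 56.5487 cm², y = 6.54648 cm, Ī = 142.245 cm⁴.
Centroid: ȳ = ΣA·y / ΣA = 4.45912 cm.
Transfer each piece to the horizontal axis through the centroid using Ī + A·d² with d = y − 4.45912:
  rectangular body: d = -2.45912 cm → contributes +354.268 cm⁴
  semicircular cap: d = 2.08736 cm → contributes +388.632 cm⁴
Total I = 742.9 cm⁴.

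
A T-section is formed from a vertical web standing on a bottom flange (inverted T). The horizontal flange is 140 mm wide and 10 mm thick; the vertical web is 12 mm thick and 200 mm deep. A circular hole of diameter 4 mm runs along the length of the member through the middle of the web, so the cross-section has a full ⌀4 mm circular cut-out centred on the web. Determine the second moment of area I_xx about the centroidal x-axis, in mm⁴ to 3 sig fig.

I_xx ≈ 1.77 × 10⁷ mm⁴

Split into non-overlapping primitives; take the origin at the lower-left of the bounding box.
Flange: 140 × 10, A = 1 400 mm², y = 5 mm, Ī = 11 667 mm⁴.
Web: 12 × 200, A = 2 400 mm², y = 110 mm, Ī = 8 000 000 mm⁴.
Hole (subtracted): ⌀4, A = 12.566 mm², y = 110 mm, Ī = 12.566 mm⁴.
Centroid: ȳ = ΣA·y / ΣA = 71.187 mm.
Transfer each piece to the centroidal x-axis using Ī + A·d² with d = y − 71.187:
  flange: d = -66.187 mm → contributes +6 144 755 mm⁴
  web: d = 38.813 mm → contributes +11 615 396 mm⁴
  hole: d = 38.813 mm → contributes −18 943 mm⁴
Total I = 17 741 208 mm⁴.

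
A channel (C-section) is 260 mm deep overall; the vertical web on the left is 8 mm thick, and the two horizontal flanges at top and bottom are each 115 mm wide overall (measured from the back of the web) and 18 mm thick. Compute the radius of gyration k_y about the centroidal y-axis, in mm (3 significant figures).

Break the section into simple shapes (no overlaps), measuring from the bottom-left corner of the bounding box.
Web: 8 × 260, A = 2 080 mm², x = 4 mm, Ī = 11 093 mm⁴.
Top flange (beyond web): 107 × 18, A = 1 926 mm², x = 61.5 mm, Ī = 1 837 565 mm⁴.
Bottom flange (beyond web): 107 × 18, A = 1 926 mm², x = 61.5 mm, Ī = 1 837 565 mm⁴.
Centroid: x̄ = ΣA·x / ΣA = 41.338 mm.
Transfer each piece to the centroidal y-axis using Ī + A·d² with d = x − 41.338:
  web: d = -37.338 mm → contributes +2 910 902 mm⁴
  top flange (beyond web): d = 20.162 mm → contributes +2 620 483 mm⁴
  bottom flange (beyond web): d = 20.162 mm → contributes +2 620 483 mm⁴
Total I = 8 151 867 mm⁴.
Radius of gyration: k = √(I/A) = √(8 151 867 / 5 932) = 37.07 mm.

k_y ≈ 37.1 mm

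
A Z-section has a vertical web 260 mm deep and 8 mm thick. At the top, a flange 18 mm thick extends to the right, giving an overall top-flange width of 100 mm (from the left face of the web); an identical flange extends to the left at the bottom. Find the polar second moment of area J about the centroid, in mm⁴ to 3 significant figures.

Break the section into simple shapes (no overlaps), measuring from the bottom-left corner of the bounding box.
Web: 8 × 260, A = 2 080 mm², y = 130 mm, Ī = 11 717 333 mm⁴.
Top flange (beyond web): 92 × 18, A = 1 656 mm², y = 251 mm, Ī = 44 712 mm⁴.
Bottom flange (beyond web): 92 × 18, A = 1 656 mm², y = 9 mm, Ī = 44 712 mm⁴.
Centroid: ȳ = ΣA·y / ΣA = 130 mm.
Transfer each piece to the centroidal x-axis using Ī + A·d² with d = y − 130:
  web: d = 0 mm → contributes +11 717 333 mm⁴
  top flange (beyond web): d = 121 mm → contributes +24 290 208 mm⁴
  bottom flange (beyond web): d = -121 mm → contributes +24 290 208 mm⁴
Total I = 60 297 749 mm⁴.
For the y-axis: x̄ = 96 mm.
Repeating about the centroidal y-axis gives I_y = 10 627 157 mm⁴.
Polar second moment: J = I_x + I_y = 70 924 907 mm⁴.

J ≈ 7.09 × 10⁷ mm⁴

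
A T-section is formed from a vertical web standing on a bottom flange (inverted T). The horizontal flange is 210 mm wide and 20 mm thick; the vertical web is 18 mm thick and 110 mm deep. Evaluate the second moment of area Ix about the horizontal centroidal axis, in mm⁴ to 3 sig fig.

Decompose the section into non-overlapping parts with the origin at the bottom-left of its bounding rectangle.
Flange: 210 × 20, A = 4 200 mm², y = 10 mm, Ī = 140 000 mm⁴.
Web: 18 × 110, A = 1 980 mm², y = 75 mm, Ī = 1 996 500 mm⁴.
Centroid: ȳ = ΣA·y / ΣA = 30.825 mm.
Transfer each piece to the horizontal centroidal axis using Ī + A·d² with d = y − 30.825:
  flange: d = -20.825 mm → contributes +1 961 501 mm⁴
  web: d = 44.175 mm → contributes +5 860 290 mm⁴
Total I = 7 821 791 mm⁴.

Ix ≈ 7.82 × 10⁶ mm⁴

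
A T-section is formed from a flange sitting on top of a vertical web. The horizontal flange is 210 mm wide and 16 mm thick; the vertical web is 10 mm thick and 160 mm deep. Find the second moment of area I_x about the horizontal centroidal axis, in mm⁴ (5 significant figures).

Treat the section as a set of non-overlapping primitives; coordinates are from the bounding-box lower-left.
Flange: 210 × 16, A = 3 360 mm², y = 168 mm, Ī = 71 680 mm⁴.
Web: 10 × 160, A = 1 600 mm², y = 80 mm, Ī = 3 413 333 mm⁴.
Centroid: ȳ = ΣA·y / ΣA = 139.6129 mm.
Transfer each piece to the horizontal centroidal axis using Ī + A·d² with d = y − 139.6129:
  flange: d = 28.3871 mm → contributes +2 779 260 mm⁴
  web: d = -59.6129 mm → contributes +9 099 251 mm⁴
Total I = 11 878 510 mm⁴.

I_x ≈ 1.1879 × 10⁷ mm⁴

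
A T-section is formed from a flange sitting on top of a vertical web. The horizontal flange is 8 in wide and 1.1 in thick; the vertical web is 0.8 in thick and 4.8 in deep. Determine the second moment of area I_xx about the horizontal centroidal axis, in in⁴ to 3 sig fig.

Decompose the section into non-overlapping parts with the origin at the bottom-left of its bounding rectangle.
Flange: 8 × 1.1, A = 8.8 in², y = 5.35 in, Ī = 0.88733 in⁴.
Web: 0.8 × 4.8, A = 3.84 in², y = 2.4 in, Ī = 7.3728 in⁴.
Centroid: ȳ = ΣA·y / ΣA = 4.4538 in.
Transfer each piece to the horizontal centroidal axis using Ī + A·d² with d = y − 4.4538:
  flange: d = 0.8962 in → contributes +7.9553 in⁴
  web: d = -2.0538 in → contributes +23.57 in⁴
Total I = 31.526 in⁴.

I_xx ≈ 31.5 in⁴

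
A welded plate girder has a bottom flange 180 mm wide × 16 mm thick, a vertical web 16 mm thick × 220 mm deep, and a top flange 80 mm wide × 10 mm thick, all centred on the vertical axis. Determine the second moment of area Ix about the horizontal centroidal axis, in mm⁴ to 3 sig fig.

Ix ≈ 5.64 × 10⁷ mm⁴

Break the section into simple shapes (no overlaps), measuring from the bottom-left corner of the bounding box.
Bottom plate: 180 × 16, A = 2 880 mm², y = 8 mm, Ī = 61 440 mm⁴.
Web plate: 16 × 220, A = 3 520 mm², y = 126 mm, Ī = 14 197 333 mm⁴.
Top plate: 80 × 10, A = 800 mm², y = 241 mm, Ī = 6666.7 mm⁴.
Centroid: ȳ = ΣA·y / ΣA = 91.578 mm.
Transfer each piece to the horizontal centroidal axis using Ī + A·d² with d = y − 91.578:
  bottom plate: d = -83.578 mm → contributes +20 178 945 mm⁴
  web plate: d = 34.422 mm → contributes +18 368 144 mm⁴
  top plate: d = 149.42 mm → contributes +17 868 267 mm⁴
Total I = 56 415 356 mm⁴.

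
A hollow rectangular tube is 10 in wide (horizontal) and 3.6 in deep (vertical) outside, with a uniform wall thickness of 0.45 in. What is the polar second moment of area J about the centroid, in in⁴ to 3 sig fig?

J ≈ 154 in⁴

Split into non-overlapping primitives; take the origin at the lower-left of the bounding box.
Outer rectangle: 10 × 3.6, A = 36 in², y = 1.8 in, Ī = 38.88 in⁴.
Inner void (subtracted): 9.1 × 2.7, A = 24.57 in², y = 1.8 in, Ī = 14.926 in⁴.
By symmetry the centroid is at mid-height, ȳ = 1.8 in.
All pieces are centred on the centroidal x-axis, so I = ΣĪ (holes subtracted) = 23.954 in⁴.
Repeating about the centroidal y-axis gives I_y = 130.45 in⁴.
Polar second moment: J = I_x + I_y = 154.4 in⁴.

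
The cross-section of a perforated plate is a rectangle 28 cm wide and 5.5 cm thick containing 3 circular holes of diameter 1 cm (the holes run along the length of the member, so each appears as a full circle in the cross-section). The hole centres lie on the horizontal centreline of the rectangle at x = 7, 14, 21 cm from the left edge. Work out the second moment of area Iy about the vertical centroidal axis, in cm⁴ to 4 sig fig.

Iy ≈ 9984 cm⁴

Break the section into simple shapes (no overlaps), measuring from the bottom-left corner of the bounding box.
Plate: 28 × 5.5, A = 154 cm², x = 14 cm, Ī = 10061.3 cm⁴.
Hole 1 (subtracted): ⌀1, A = 0.785398 cm², x = 7 cm, Ī = 0.0490874 cm⁴.
Hole 2 (subtracted): ⌀1, A = 0.785398 cm², x = 14 cm, Ī = 0.0490874 cm⁴.
Hole 3 (subtracted): ⌀1, A = 0.785398 cm², x = 21 cm, Ī = 0.0490874 cm⁴.
By symmetry the centroid is at mid-width, x̄ = 14 cm.
Transfer each piece to the vertical centroidal axis using Ī + A·d² with d = x − 14:
  plate: d = 0 cm → contributes +10061.3 cm⁴
  hole 1: d = -7 cm → contributes −38.5336 cm⁴
  hole 2: d = 0 cm → contributes −0.0490874 cm⁴
  hole 3: d = 7 cm → contributes −38.5336 cm⁴
Total I = 9984.22 cm⁴.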